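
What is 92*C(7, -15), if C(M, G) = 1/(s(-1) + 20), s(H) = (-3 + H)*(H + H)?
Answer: 23/7 ≈ 3.2857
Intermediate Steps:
s(H) = 2*H*(-3 + H) (s(H) = (-3 + H)*(2*H) = 2*H*(-3 + H))
C(M, G) = 1/28 (C(M, G) = 1/(2*(-1)*(-3 - 1) + 20) = 1/(2*(-1)*(-4) + 20) = 1/(8 + 20) = 1/28)
92*C(7, -15) = 92*(1/28) = 23/7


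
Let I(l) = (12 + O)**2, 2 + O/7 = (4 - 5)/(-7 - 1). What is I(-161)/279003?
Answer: 27/5952064 ≈ 4.5362e-6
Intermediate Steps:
O = -105/8 (O = -14 + 7*((4 - 5)/(-7 - 1)) = -14 + 7*(-1/(-8)) = -14 + 7*(-1*(-1/8)) = -14 + 7*(1/8) = -14 + 7/8 = -105/8 ≈ -13.125)
I(l) = 81/64 (I(l) = (12 - 105/8)**2 = (-9/8)**2 = 81/64)
I(-161)/279003 = (81/64)/279003 = (81/64)*(1/279003) = 27/5952064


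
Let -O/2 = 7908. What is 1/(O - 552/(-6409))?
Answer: -6409/101364192 ≈ -6.3227e-5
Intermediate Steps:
O = -15816 (O = -2*7908 = -15816)
1/(O - 552/(-6409)) = 1/(-15816 - 552/(-6409)) = 1/(-15816 - 552*(-1/6409)) = 1/(-15816 + 552/6409) = 1/(-101364192/6409) = -6409/101364192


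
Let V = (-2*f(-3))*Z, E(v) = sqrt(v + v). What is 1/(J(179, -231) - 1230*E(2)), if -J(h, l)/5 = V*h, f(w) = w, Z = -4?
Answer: 1/19020 ≈ 5.2576e-5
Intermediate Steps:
E(v) = sqrt(2)*sqrt(v) (E(v) = sqrt(2*v) = sqrt(2)*sqrt(v))
V = -24 (V = -2*(-3)*(-4) = 6*(-4) = -24)
J(h, l) = 120*h (J(h, l) = -(-120)*h = 120*h)
1/(J(179, -231) - 1230*E(2)) = 1/(120*179 - 1230*sqrt(2)*sqrt(2)) = 1/(21480 - 1230*2) = 1/(21480 - 2460) = 1/19020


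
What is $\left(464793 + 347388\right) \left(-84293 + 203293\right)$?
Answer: $96649539000$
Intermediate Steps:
$\left(464793 + 347388\right) \left(-84293 + 203293\right) = 812181 \cdot 119000 = 96649539000$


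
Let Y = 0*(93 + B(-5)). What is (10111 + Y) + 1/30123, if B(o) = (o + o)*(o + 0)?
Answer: 304573654/30123 ≈ 10111.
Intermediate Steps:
B(o) = 2*o² (B(o) = (2*o)*o = 2*o²)
Y = 0 (Y = 0*(93 + 2*(-5)²) = 0*(93 + 2*25) = 0*(93 + 50) = 0*143 = 0)
(10111 + Y) + 1/30123 = (10111 + 0) + 1/30123 = 10111 + 1/30123 = 304573654/30123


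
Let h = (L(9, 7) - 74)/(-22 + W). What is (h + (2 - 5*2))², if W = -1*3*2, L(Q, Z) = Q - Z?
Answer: 1444/49 ≈ 29.469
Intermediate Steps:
W = -6 (W = -3*2 = -6)
h = 18/7 (h = ((9 - 1*7) - 74)/(-22 - 6) = ((9 - 7) - 74)/(-28) = (2 - 74)*(-1/28) = -72*(-1/28) = 18/7 ≈ 2.5714)
(h + (2 - 5*2))² = (18/7 + (2 - 5*2))² = (18/7 + (2 - 10))² = (18/7 - 8)² = (-38/7)² = 1444/49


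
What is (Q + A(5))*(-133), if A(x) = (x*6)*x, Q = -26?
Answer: -16492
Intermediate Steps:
A(x) = 6*x**2 (A(x) = (6*x)*x = 6*x**2)
(Q + A(5))*(-133) = (-26 + 6*5**2)*(-133) = (-26 + 6*25)*(-133) = (-26 + 150)*(-133) = 124*(-133) = -16492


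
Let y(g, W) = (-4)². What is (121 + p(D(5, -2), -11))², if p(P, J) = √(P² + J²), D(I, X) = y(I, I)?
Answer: (121 + √377)² ≈ 19717.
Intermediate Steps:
y(g, W) = 16
D(I, X) = 16
p(P, J) = √(J² + P²)
(121 + p(D(5, -2), -11))² = (121 + √((-11)² + 16²))² = (121 + √(121 + 256))² = (121 + √377)²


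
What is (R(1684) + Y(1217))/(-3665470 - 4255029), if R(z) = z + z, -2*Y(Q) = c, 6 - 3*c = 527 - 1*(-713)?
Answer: -10721/23761497 ≈ -0.00045119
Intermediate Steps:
c = -1234/3 (c = 2 - (527 - 1*(-713))/3 = 2 - (527 + 713)/3 = 2 - 1/3*1240 = 2 - 1240/3 = -1234/3 ≈ -411.33)
Y(Q) = 617/3 (Y(Q) = -1/2*(-1234/3) = 617/3)
R(z) = 2*z
(R(1684) + Y(1217))/(-3665470 - 4255029) = (2*1684 + 617/3)/(-3665470 - 4255029) = (3368 + 617/3)/(-7920499) = (10721/3)*(-1/7920499) = -10721/23761497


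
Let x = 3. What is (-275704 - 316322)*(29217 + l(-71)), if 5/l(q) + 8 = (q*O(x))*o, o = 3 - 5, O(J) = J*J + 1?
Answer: -12211841371317/706 ≈ -1.7297e+10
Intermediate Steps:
O(J) = 1 + J² (O(J) = J² + 1 = 1 + J²)
o = -2
l(q) = 5/(-8 - 20*q) (l(q) = 5/(-8 + (q*(1 + 3²))*(-2)) = 5/(-8 + (q*(1 + 9))*(-2)) = 5/(-8 + (q*10)*(-2)) = 5/(-8 + (10*q)*(-2)) = 5/(-8 - 20*q))
(-275704 - 316322)*(29217 + l(-71)) = (-275704 - 316322)*(29217 - 5/(8 + 20*(-71))) = -592026*(29217 - 5/(8 - 1420)) = -592026*(29217 - 5/(-1412)) = -592026*(29217 - 5*(-1/1412)) = -592026*(29217 + 5/1412) = -592026*41254409/1412 = -12211841371317/706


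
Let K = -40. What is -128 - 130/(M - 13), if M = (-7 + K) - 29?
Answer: -11262/89 ≈ -126.54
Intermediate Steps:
M = -76 (M = (-7 - 40) - 29 = -47 - 29 = -76)
-128 - 130/(M - 13) = -128 - 130/(-76 - 13) = -128 - 130/(-89) = -128 - 130*(-1/89) = -128 + 130/89 = -11262/89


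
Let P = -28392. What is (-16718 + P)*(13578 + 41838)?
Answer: -2499815760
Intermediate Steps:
(-16718 + P)*(13578 + 41838) = (-16718 - 28392)*(13578 + 41838) = -45110*55416 = -2499815760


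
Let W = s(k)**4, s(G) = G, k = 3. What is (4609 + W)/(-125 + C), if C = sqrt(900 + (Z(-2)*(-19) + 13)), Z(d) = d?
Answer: -293125/7337 - 2345*sqrt(951)/7337 ≈ -49.808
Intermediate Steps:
C = sqrt(951) (C = sqrt(900 + (-2*(-19) + 13)) = sqrt(900 + (38 + 13)) = sqrt(900 + 51) = sqrt(951) ≈ 30.838)
W = 81 (W = 3**4 = 81)
(4609 + W)/(-125 + C) = (4609 + 81)/(-125 + sqrt(951)) = 4690/(-125 + sqrt(951))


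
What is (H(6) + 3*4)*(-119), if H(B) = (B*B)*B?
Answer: -27132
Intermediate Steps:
H(B) = B³ (H(B) = B²*B = B³)
(H(6) + 3*4)*(-119) = (6³ + 3*4)*(-119) = (216 + 12)*(-119) = 228*(-119) = -27132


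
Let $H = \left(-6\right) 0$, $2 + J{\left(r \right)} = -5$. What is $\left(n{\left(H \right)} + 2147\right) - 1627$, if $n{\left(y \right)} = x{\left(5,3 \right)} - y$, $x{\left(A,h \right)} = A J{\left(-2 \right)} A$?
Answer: $345$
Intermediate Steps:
$J{\left(r \right)} = -7$ ($J{\left(r \right)} = -2 - 5 = -7$)
$x{\left(A,h \right)} = - 7 A^{2}$ ($x{\left(A,h \right)} = A \left(-7\right) A = - 7 A A = - 7 A^{2}$)
$H = 0$
$n{\left(y \right)} = -175 - y$ ($n{\left(y \right)} = - 7 \cdot 5^{2} - y = \left(-7\right) 25 - y = -175 - y$)
$\left(n{\left(H \right)} + 2147\right) - 1627 = \left(\left(-175 - 0\right) + 2147\right) - 1627 = \left(\left(-175 + 0\right) + 2147\right) - 1627 = \left(-175 + 2147\right) - 1627 = 1972 - 1627 = 345$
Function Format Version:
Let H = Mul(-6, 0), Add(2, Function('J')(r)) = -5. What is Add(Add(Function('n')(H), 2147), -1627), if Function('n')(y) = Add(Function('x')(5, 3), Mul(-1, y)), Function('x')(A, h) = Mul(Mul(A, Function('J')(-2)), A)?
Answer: 345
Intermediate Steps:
Function('J')(r) = -7 (Function('J')(r) = Add(-2, -5) = -7)
Function('x')(A, h) = Mul(-7, Pow(A, 2)) (Function('x')(A, h) = Mul(Mul(A, -7), A) = Mul(Mul(-7, A), A) = Mul(-7, Pow(A, 2)))
H = 0
Function('n')(y) = Add(-175, Mul(-1, y)) (Function('n')(y) = Add(Mul(-7, Pow(5, 2)), Mul(-1, y)) = Add(Mul(-7, 25), Mul(-1, y)) = Add(-175, Mul(-1, y)))
Add(Add(Function('n')(H), 2147), -1627) = Add(Add(Add(-175, Mul(-1, 0)), 2147), -1627) = Add(Add(Add(-175, 0), 2147), -1627) = Add(Add(-175, 2147), -1627) = Add(1972, -1627) = 345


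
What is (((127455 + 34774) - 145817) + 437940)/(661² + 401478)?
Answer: 454352/838399 ≈ 0.54193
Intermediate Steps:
(((127455 + 34774) - 145817) + 437940)/(661² + 401478) = ((162229 - 145817) + 437940)/(436921 + 401478) = (16412 + 437940)/838399 = 454352*(1/838399) = 454352/838399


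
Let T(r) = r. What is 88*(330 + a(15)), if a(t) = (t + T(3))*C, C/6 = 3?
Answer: 57552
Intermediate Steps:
C = 18 (C = 6*3 = 18)
a(t) = 54 + 18*t (a(t) = (t + 3)*18 = (3 + t)*18 = 54 + 18*t)
88*(330 + a(15)) = 88*(330 + (54 + 18*15)) = 88*(330 + (54 + 270)) = 88*(330 + 324) = 88*654 = 57552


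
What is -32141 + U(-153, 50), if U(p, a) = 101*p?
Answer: -47594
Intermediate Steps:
-32141 + U(-153, 50) = -32141 + 101*(-153) = -32141 - 15453 = -47594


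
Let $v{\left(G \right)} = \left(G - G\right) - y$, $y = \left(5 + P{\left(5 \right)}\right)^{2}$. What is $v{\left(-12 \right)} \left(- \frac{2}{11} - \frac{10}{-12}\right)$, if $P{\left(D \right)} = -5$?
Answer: $0$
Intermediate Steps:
$y = 0$ ($y = \left(5 - 5\right)^{2} = 0^{2} = 0$)
$v{\left(G \right)} = 0$ ($v{\left(G \right)} = \left(G - G\right) - 0 = 0 + 0 = 0$)
$v{\left(-12 \right)} \left(- \frac{2}{11} - \frac{10}{-12}\right) = 0 \left(- \frac{2}{11} - \frac{10}{-12}\right) = 0 \left(\left(-2\right) \frac{1}{11} - - \frac{5}{6}\right) = 0 \left(- \frac{2}{11} + \frac{5}{6}\right) = 0 \cdot \frac{43}{66} = 0$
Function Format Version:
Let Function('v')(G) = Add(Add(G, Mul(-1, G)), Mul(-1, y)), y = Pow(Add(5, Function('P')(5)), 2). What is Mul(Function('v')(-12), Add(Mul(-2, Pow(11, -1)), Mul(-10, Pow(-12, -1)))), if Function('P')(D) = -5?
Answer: 0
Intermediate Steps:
y = 0 (y = Pow(Add(5, -5), 2) = Pow(0, 2) = 0)
Function('v')(G) = 0 (Function('v')(G) = Add(Add(G, Mul(-1, G)), Mul(-1, 0)) = Add(0, 0) = 0)
Mul(Function('v')(-12), Add(Mul(-2, Pow(11, -1)), Mul(-10, Pow(-12, -1)))) = Mul(0, Add(Mul(-2, Pow(11, -1)), Mul(-10, Pow(-12, -1)))) = Mul(0, Add(Mul(-2, Rational(1, 11)), Mul(-10, Rational(-1, 12)))) = Mul(0, Add(Rational(-2, 11), Rational(5, 6))) = Mul(0, Rational(43, 66)) = 0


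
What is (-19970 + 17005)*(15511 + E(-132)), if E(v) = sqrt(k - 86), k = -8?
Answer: -45990115 - 2965*I*sqrt(94) ≈ -4.599e+7 - 28747.0*I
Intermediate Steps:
E(v) = I*sqrt(94) (E(v) = sqrt(-8 - 86) = sqrt(-94) = I*sqrt(94))
(-19970 + 17005)*(15511 + E(-132)) = (-19970 + 17005)*(15511 + I*sqrt(94)) = -2965*(15511 + I*sqrt(94)) = -45990115 - 2965*I*sqrt(94)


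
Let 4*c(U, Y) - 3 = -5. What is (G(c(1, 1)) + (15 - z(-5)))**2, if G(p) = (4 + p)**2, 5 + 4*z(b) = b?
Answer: 14161/16 ≈ 885.06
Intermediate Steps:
z(b) = -5/4 + b/4
c(U, Y) = -1/2 (c(U, Y) = 3/4 + (1/4)*(-5) = 3/4 - 5/4 = -1/2)
(G(c(1, 1)) + (15 - z(-5)))**2 = ((4 - 1/2)**2 + (15 - (-5/4 + (1/4)*(-5))))**2 = ((7/2)**2 + (15 - (-5/4 - 5/4)))**2 = (49/4 + (15 - 1*(-5/2)))**2 = (49/4 + (15 + 5/2))**2 = (49/4 + 35/2)**2 = (119/4)**2 = 14161/16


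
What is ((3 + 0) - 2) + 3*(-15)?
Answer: -44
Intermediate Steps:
((3 + 0) - 2) + 3*(-15) = (3 - 2) - 45 = 1 - 45 = -44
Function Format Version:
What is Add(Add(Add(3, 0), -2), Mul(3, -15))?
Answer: -44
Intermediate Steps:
Add(Add(Add(3, 0), -2), Mul(3, -15)) = Add(Add(3, -2), -45) = Add(1, -45) = -44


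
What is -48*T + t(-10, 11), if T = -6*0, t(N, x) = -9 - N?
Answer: 1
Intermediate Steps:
T = 0
-48*T + t(-10, 11) = -48*0 + (-9 - 1*(-10)) = 0 + (-9 + 10) = 0 + 1 = 1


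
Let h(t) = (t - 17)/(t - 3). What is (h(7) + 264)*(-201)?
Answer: -105123/2 ≈ -52562.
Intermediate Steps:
h(t) = (-17 + t)/(-3 + t)
(h(7) + 264)*(-201) = ((-17 + 7)/(-3 + 7) + 264)*(-201) = (-10/4 + 264)*(-201) = ((¼)*(-10) + 264)*(-201) = (-5/2 + 264)*(-201) = (523/2)*(-201) = -105123/2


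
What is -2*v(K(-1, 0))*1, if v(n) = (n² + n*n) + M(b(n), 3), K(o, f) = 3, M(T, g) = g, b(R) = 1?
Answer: -42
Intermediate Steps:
v(n) = 3 + 2*n² (v(n) = (n² + n*n) + 3 = (n² + n²) + 3 = 2*n² + 3 = 3 + 2*n²)
-2*v(K(-1, 0))*1 = -2*(3 + 2*3²)*1 = -2*(3 + 2*9)*1 = -2*(3 + 18)*1 = -2*21*1 = -42*1 = -42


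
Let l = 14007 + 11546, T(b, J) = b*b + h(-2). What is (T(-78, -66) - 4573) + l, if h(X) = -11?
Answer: 27053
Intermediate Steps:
T(b, J) = -11 + b² (T(b, J) = b*b - 11 = b² - 11 = -11 + b²)
l = 25553
(T(-78, -66) - 4573) + l = ((-11 + (-78)²) - 4573) + 25553 = ((-11 + 6084) - 4573) + 25553 = (6073 - 4573) + 25553 = 1500 + 25553 = 27053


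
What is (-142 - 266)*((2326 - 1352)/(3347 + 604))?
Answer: -132464/1317 ≈ -100.58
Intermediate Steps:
(-142 - 266)*((2326 - 1352)/(3347 + 604)) = -397392/3951 = -408*974/3951 = -132464/1317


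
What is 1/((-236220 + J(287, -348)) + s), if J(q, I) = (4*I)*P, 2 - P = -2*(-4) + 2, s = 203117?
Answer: -1/21967 ≈ -4.5523e-5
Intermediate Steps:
P = -8 (P = 2 - (-2*(-4) + 2) = 2 - (8 + 2) = 2 - 1*10 = 2 - 10 = -8)
J(q, I) = -32*I (J(q, I) = (4*I)*(-8) = -32*I)
1/((-236220 + J(287, -348)) + s) = 1/((-236220 - 32*(-348)) + 203117) = 1/((-236220 + 11136) + 203117) = 1/(-225084 + 203117) = 1/(-21967) = -1/21967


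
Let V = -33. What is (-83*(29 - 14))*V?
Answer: 41085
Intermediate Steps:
(-83*(29 - 14))*V = -83*(29 - 14)*(-33) = -83*15*(-33) = -1245*(-33) = 41085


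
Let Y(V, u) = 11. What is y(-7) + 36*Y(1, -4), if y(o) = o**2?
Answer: 445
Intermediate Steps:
y(-7) + 36*Y(1, -4) = (-7)**2 + 36*11 = 49 + 396 = 445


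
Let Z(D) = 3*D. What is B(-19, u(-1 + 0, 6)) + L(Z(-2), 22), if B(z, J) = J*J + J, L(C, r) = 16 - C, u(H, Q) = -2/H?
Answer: 28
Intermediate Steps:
B(z, J) = J + J² (B(z, J) = J² + J = J + J²)
B(-19, u(-1 + 0, 6)) + L(Z(-2), 22) = (-2/(-1 + 0))*(1 - 2/(-1 + 0)) + (16 - 3*(-2)) = (-2/(-1))*(1 - 2/(-1)) + (16 - 1*(-6)) = (-2*(-1))*(1 - 2*(-1)) + (16 + 6) = 2*(1 + 2) + 22 = 2*3 + 22 = 6 + 22 = 28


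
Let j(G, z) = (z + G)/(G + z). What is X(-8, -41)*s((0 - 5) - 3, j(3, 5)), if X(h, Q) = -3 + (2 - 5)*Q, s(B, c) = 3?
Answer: 360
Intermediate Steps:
j(G, z) = 1 (j(G, z) = (G + z)/(G + z) = 1)
X(h, Q) = -3 - 3*Q
X(-8, -41)*s((0 - 5) - 3, j(3, 5)) = (-3 - 3*(-41))*3 = (-3 + 123)*3 = 120*3 = 360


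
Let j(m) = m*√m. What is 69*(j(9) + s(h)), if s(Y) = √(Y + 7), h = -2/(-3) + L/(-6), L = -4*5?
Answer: 1863 + 69*√11 ≈ 2091.8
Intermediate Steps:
L = -20
h = 4 (h = -2/(-3) - 20/(-6) = -2*(-⅓) - 20*(-⅙) = ⅔ + 10/3 = 4)
j(m) = m^(3/2)
s(Y) = √(7 + Y)
69*(j(9) + s(h)) = 69*(9^(3/2) + √(7 + 4)) = 69*(27 + √11) = 1863 + 69*√11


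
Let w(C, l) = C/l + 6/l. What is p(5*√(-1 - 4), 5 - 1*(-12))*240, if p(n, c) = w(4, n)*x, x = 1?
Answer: -96*I*√5 ≈ -214.66*I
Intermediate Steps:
w(C, l) = 6/l + C/l
p(n, c) = 10/n (p(n, c) = ((6 + 4)/n)*1 = (10/n)*1 = 10/n)
p(5*√(-1 - 4), 5 - 1*(-12))*240 = (10/((5*√(-1 - 4))))*240 = (10/((5*√(-5))))*240 = (10/((5*(I*√5))))*240 = (10/((5*I*√5)))*240 = (10*(-I*√5/25))*240 = -2*I*√5/5*240 = -96*I*√5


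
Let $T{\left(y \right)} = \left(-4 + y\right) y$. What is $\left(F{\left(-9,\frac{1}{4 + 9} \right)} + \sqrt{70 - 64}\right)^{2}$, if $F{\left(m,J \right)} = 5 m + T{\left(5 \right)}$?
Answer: $\left(-40 + \sqrt{6}\right)^{2} \approx 1410.0$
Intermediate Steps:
$T{\left(y \right)} = y \left(-4 + y\right)$
$F{\left(m,J \right)} = 5 + 5 m$ ($F{\left(m,J \right)} = 5 m + 5 \left(-4 + 5\right) = 5 m + 5 \cdot 1 = 5 m + 5 = 5 + 5 m$)
$\left(F{\left(-9,\frac{1}{4 + 9} \right)} + \sqrt{70 - 64}\right)^{2} = \left(\left(5 + 5 \left(-9\right)\right) + \sqrt{70 - 64}\right)^{2} = \left(\left(5 - 45\right) + \sqrt{6}\right)^{2} = \left(-40 + \sqrt{6}\right)^{2}$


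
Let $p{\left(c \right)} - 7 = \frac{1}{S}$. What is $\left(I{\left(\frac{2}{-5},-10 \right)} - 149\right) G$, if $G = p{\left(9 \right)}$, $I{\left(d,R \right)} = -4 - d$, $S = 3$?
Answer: $- \frac{16786}{15} \approx -1119.1$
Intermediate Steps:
$p{\left(c \right)} = \frac{22}{3}$ ($p{\left(c \right)} = 7 + \frac{1}{3} = \frac{22}{3}$)
$G = \frac{22}{3} \approx 7.3333$
$\left(I{\left(\frac{2}{-5},-10 \right)} - 149\right) G = \left(\left(-4 - \frac{2}{-5}\right) - 149\right) \frac{22}{3} = \left(\left(-4 - 2 \left(- \frac{1}{5}\right)\right) - 149\right) \frac{22}{3} = \left(\left(-4 - - \frac{2}{5}\right) - 149\right) \frac{22}{3} = \left(\left(-4 + \frac{2}{5}\right) - 149\right) \frac{22}{3} = \left(- \frac{18}{5} - 149\right) \frac{22}{3} = \left(- \frac{763}{5}\right) \frac{22}{3} = - \frac{16786}{15}$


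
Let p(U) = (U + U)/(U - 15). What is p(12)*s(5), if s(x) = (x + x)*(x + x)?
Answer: -800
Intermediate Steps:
s(x) = 4*x² (s(x) = (2*x)*(2*x) = 4*x²)
p(U) = 2*U/(-15 + U) (p(U) = (2*U)/(-15 + U) = 2*U/(-15 + U))
p(12)*s(5) = (2*12/(-15 + 12))*(4*5²) = (2*12/(-3))*(4*25) = (2*12*(-⅓))*100 = -8*100 = -800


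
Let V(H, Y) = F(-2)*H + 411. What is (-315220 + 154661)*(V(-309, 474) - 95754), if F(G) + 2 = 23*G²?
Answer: 19773322527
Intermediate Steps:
F(G) = -2 + 23*G²
V(H, Y) = 411 + 90*H (V(H, Y) = (-2 + 23*(-2)²)*H + 411 = (-2 + 23*4)*H + 411 = (-2 + 92)*H + 411 = 90*H + 411 = 411 + 90*H)
(-315220 + 154661)*(V(-309, 474) - 95754) = (-315220 + 154661)*((411 + 90*(-309)) - 95754) = -160559*((411 - 27810) - 95754) = -160559*(-27399 - 95754) = -160559*(-123153) = 19773322527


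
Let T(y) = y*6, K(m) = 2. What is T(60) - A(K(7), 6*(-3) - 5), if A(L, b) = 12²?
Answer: 216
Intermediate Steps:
A(L, b) = 144
T(y) = 6*y
T(60) - A(K(7), 6*(-3) - 5) = 6*60 - 1*144 = 360 - 144 = 216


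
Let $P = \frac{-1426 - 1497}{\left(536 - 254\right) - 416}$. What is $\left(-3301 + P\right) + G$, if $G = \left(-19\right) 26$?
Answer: $- \frac{505607}{134} \approx -3773.2$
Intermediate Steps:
$G = -494$
$P = \frac{2923}{134}$ ($P = - \frac{2923}{282 - 416} = - \frac{2923}{-134} = \left(-2923\right) \left(- \frac{1}{134}\right) = \frac{2923}{134} \approx 21.813$)
$\left(-3301 + P\right) + G = \left(-3301 + \frac{2923}{134}\right) - 494 = - \frac{439411}{134} - 494 = - \frac{505607}{134}$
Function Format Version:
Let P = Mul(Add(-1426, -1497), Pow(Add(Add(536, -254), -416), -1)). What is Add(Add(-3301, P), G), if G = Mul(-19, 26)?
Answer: Rational(-505607, 134) ≈ -3773.2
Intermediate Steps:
G = -494
P = Rational(2923, 134) (P = Mul(-2923, Pow(Add(282, -416), -1)) = Mul(-2923, Pow(-134, -1)) = Mul(-2923, Rational(-1, 134)) = Rational(2923, 134) ≈ 21.813)
Add(Add(-3301, P), G) = Add(Add(-3301, Rational(2923, 134)), -494) = Add(Rational(-439411, 134), -494) = Rational(-505607, 134)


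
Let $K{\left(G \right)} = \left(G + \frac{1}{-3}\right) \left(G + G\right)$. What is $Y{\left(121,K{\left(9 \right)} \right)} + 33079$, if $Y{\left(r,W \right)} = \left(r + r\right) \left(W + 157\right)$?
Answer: $108825$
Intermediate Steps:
$K{\left(G \right)} = 2 G \left(- \frac{1}{3} + G\right)$ ($K{\left(G \right)} = \left(G - \frac{1}{3}\right) 2 G = \left(- \frac{1}{3} + G\right) 2 G = 2 G \left(- \frac{1}{3} + G\right)$)
$Y{\left(r,W \right)} = 2 r \left(157 + W\right)$
$Y{\left(121,K{\left(9 \right)} \right)} + 33079 = 2 \cdot 121 \left(157 + \frac{2}{3} \cdot 9 \left(-1 + 3 \cdot 9\right)\right) + 33079 = 2 \cdot 121 \left(157 + \frac{2}{3} \cdot 9 \left(-1 + 27\right)\right) + 33079 = 2 \cdot 121 \left(157 + \frac{2}{3} \cdot 9 \cdot 26\right) + 33079 = 2 \cdot 121 \left(157 + 156\right) + 33079 = 2 \cdot 121 \cdot 313 + 33079 = 75746 + 33079 = 108825$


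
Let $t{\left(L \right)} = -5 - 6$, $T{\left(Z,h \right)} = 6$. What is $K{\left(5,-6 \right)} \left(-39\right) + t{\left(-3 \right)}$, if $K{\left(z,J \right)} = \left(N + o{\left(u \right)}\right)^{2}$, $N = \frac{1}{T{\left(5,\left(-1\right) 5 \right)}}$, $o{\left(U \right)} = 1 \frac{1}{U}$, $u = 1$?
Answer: $- \frac{769}{12} \approx -64.083$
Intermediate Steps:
$o{\left(U \right)} = \frac{1}{U}$
$N = \frac{1}{6} \approx 0.16667$
$K{\left(z,J \right)} = \frac{49}{36}$ ($K{\left(z,J \right)} = \left(\frac{1}{6} + 1^{-1}\right)^{2} = \left(\frac{1}{6} + 1\right)^{2} = \left(\frac{7}{6}\right)^{2} = \frac{49}{36}$)
$t{\left(L \right)} = -11$
$K{\left(5,-6 \right)} \left(-39\right) + t{\left(-3 \right)} = \frac{49}{36} \left(-39\right) - 11 = - \frac{637}{12} - 11 = - \frac{769}{12}$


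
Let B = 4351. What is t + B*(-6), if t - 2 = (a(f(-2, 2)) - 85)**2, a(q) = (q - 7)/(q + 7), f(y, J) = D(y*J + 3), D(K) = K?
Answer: -167855/9 ≈ -18651.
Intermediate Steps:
f(y, J) = 3 + J*y (f(y, J) = y*J + 3 = J*y + 3 = 3 + J*y)
a(q) = (-7 + q)/(7 + q)
t = 67099/9 (t = 2 + ((-7 + (3 + 2*(-2)))/(7 + (3 + 2*(-2))) - 85)**2 = 2 + ((-7 + (3 - 4))/(7 + (3 - 4)) - 85)**2 = 2 + ((-7 - 1)/(7 - 1) - 85)**2 = 2 + (-8/6 - 85)**2 = 2 + ((1/6)*(-8) - 85)**2 = 2 + (-4/3 - 85)**2 = 2 + (-259/3)**2 = 2 + 67081/9 = 67099/9 ≈ 7455.4)
t + B*(-6) = 67099/9 + 4351*(-6) = 67099/9 - 26106 = -167855/9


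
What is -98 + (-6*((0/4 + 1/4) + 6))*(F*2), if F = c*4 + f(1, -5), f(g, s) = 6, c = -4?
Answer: 652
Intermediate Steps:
F = -10 (F = -4*4 + 6 = -16 + 6 = -10)
-98 + (-6*((0/4 + 1/4) + 6))*(F*2) = -98 + (-6*((0/4 + 1/4) + 6))*(-10*2) = -98 - 6*((0*(¼) + 1*(¼)) + 6)*(-20) = -98 - 6*((0 + ¼) + 6)*(-20) = -98 - 6*(¼ + 6)*(-20) = -98 - 6*25/4*(-20) = -98 - 75/2*(-20) = -98 + 750 = 652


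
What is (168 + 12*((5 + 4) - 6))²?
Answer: 41616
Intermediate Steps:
(168 + 12*((5 + 4) - 6))² = (168 + 12*(9 - 6))² = (168 + 12*3)² = (168 + 36)² = 204² = 41616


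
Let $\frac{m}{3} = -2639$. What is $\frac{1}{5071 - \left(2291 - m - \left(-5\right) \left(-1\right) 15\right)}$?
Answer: $- \frac{1}{5062} \approx -0.00019755$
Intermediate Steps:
$m = -7917$ ($m = 3 \left(-2639\right) = -7917$)
$\frac{1}{5071 - \left(2291 - m - \left(-5\right) \left(-1\right) 15\right)} = \frac{1}{5071 - \left(10208 - \left(-5\right) \left(-1\right) 15\right)} = \frac{1}{5071 + \left(\left(-2279 + \left(5 \cdot 15 - 12\right)\right) - 7917\right)} = \frac{1}{5071 + \left(\left(-2279 + \left(75 - 12\right)\right) - 7917\right)} = \frac{1}{5071 + \left(\left(-2279 + 63\right) - 7917\right)} = \frac{1}{5071 - 10133} = \frac{1}{-5062} = - \frac{1}{5062}$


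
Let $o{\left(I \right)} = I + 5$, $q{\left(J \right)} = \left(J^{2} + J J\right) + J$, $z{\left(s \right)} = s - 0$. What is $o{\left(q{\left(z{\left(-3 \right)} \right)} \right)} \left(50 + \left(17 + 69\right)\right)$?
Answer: $2720$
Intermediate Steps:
$z{\left(s \right)} = s$ ($z{\left(s \right)} = s + 0 = s$)
$q{\left(J \right)} = J + 2 J^{2}$ ($q{\left(J \right)} = \left(J^{2} + J^{2}\right) + J = 2 J^{2} + J = J + 2 J^{2}$)
$o{\left(I \right)} = 5 + I$
$o{\left(q{\left(z{\left(-3 \right)} \right)} \right)} \left(50 + \left(17 + 69\right)\right) = \left(5 - 3 \left(1 + 2 \left(-3\right)\right)\right) \left(50 + \left(17 + 69\right)\right) = \left(5 - 3 \left(1 - 6\right)\right) \left(50 + 86\right) = \left(5 - -15\right) 136 = \left(5 + 15\right) 136 = 20 \cdot 136 = 2720$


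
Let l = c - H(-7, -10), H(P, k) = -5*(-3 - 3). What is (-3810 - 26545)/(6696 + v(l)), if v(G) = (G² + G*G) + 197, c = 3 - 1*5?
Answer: -30355/8941 ≈ -3.3950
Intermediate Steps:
H(P, k) = 30 (H(P, k) = -5*(-6) = 30)
c = -2 (c = 3 - 5 = -2)
l = -32 (l = -2 - 1*30 = -2 - 30 = -32)
v(G) = 197 + 2*G² (v(G) = (G² + G²) + 197 = 2*G² + 197 = 197 + 2*G²)
(-3810 - 26545)/(6696 + v(l)) = (-3810 - 26545)/(6696 + (197 + 2*(-32)²)) = -30355/(6696 + (197 + 2*1024)) = -30355/(6696 + (197 + 2048)) = -30355/(6696 + 2245) = -30355/8941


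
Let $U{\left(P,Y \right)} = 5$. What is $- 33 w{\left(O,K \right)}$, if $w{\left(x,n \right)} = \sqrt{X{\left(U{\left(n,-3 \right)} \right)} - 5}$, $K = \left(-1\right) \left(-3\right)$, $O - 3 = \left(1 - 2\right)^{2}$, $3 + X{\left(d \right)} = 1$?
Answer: $- 33 i \sqrt{7} \approx - 87.31 i$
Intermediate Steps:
$X{\left(d \right)} = -2$ ($X{\left(d \right)} = -3 + 1 = -2$)
$O = 4$ ($O = 3 + \left(1 - 2\right)^{2} = 3 + \left(-1\right)^{2} = 3 + 1 = 4$)
$K = 3$
$w{\left(x,n \right)} = i \sqrt{7}$ ($w{\left(x,n \right)} = \sqrt{-2 - 5} = \sqrt{-7} = i \sqrt{7}$)
$- 33 w{\left(O,K \right)} = - 33 i \sqrt{7}$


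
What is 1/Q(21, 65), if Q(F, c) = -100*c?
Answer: -1/6500 ≈ -0.00015385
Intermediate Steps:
1/Q(21, 65) = 1/(-100*65) = 1/(-6500) = -1/6500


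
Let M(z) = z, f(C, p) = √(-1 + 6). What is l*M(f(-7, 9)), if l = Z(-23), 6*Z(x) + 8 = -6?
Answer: -7*√5/3 ≈ -5.2175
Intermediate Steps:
f(C, p) = √5
Z(x) = -7/3 (Z(x) = -4/3 + (⅙)*(-6) = -4/3 - 1 = -7/3)
l = -7/3 ≈ -2.3333
l*M(f(-7, 9)) = -7*√5/3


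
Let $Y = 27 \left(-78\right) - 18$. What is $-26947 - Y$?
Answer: $-24823$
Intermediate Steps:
$Y = -2124$ ($Y = -2106 - 18 = -2124$)
$-26947 - Y = -26947 - -2124 = -26947 + 2124 = -24823$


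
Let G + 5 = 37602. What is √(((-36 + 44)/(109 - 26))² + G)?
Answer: √259005797/83 ≈ 193.90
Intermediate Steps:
G = 37597 (G = -5 + 37602 = 37597)
√(((-36 + 44)/(109 - 26))² + G) = √(((-36 + 44)/(109 - 26))² + 37597) = √((8/83)² + 37597) = √(64/6889 + 37597) = √(259005797/6889) = √259005797/83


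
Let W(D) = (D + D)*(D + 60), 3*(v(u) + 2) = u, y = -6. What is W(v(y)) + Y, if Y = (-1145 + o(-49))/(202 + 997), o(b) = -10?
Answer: -48937/109 ≈ -448.96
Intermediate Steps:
v(u) = -2 + u/3
Y = -105/109 (Y = (-1145 - 10)/(202 + 997) = -1155/1199 = -1155*1/1199 = -105/109 ≈ -0.96330)
W(D) = 2*D*(60 + D) (W(D) = (2*D)*(60 + D) = 2*D*(60 + D))
W(v(y)) + Y = 2*(-2 + (⅓)*(-6))*(60 + (-2 + (⅓)*(-6))) - 105/109 = 2*(-2 - 2)*(60 + (-2 - 2)) - 105/109 = 2*(-4)*(60 - 4) - 105/109 = 2*(-4)*56 - 105/109 = -448 - 105/109 = -48937/109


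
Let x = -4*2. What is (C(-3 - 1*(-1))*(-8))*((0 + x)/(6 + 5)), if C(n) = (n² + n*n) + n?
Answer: 384/11 ≈ 34.909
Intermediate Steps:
x = -8
C(n) = n + 2*n² (C(n) = (n² + n²) + n = 2*n² + n = n + 2*n²)
(C(-3 - 1*(-1))*(-8))*((0 + x)/(6 + 5)) = (((-3 - 1*(-1))*(1 + 2*(-3 - 1*(-1))))*(-8))*((0 - 8)/(6 + 5)) = (((-3 + 1)*(1 + 2*(-3 + 1)))*(-8))*(-8/11) = (-2*(1 + 2*(-2))*(-8))*(-8*1/11) = (-2*(1 - 4)*(-8))*(-8/11) = (-2*(-3)*(-8))*(-8/11) = (6*(-8))*(-8/11) = -48*(-8/11) = 384/11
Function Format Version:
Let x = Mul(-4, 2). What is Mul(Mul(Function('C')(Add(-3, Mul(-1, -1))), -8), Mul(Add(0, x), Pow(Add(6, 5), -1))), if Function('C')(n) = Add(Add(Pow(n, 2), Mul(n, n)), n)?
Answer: Rational(384, 11) ≈ 34.909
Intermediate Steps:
x = -8
Function('C')(n) = Add(n, Mul(2, Pow(n, 2))) (Function('C')(n) = Add(Add(Pow(n, 2), Pow(n, 2)), n) = Add(Mul(2, Pow(n, 2)), n) = Add(n, Mul(2, Pow(n, 2))))
Mul(Mul(Function('C')(Add(-3, Mul(-1, -1))), -8), Mul(Add(0, x), Pow(Add(6, 5), -1))) = Mul(Mul(Mul(Add(-3, Mul(-1, -1)), Add(1, Mul(2, Add(-3, Mul(-1, -1))))), -8), Mul(Add(0, -8), Pow(Add(6, 5), -1))) = Mul(Mul(Mul(Add(-3, 1), Add(1, Mul(2, Add(-3, 1)))), -8), Mul(-8, Pow(11, -1))) = Mul(Mul(Mul(-2, Add(1, Mul(2, -2))), -8), Mul(-8, Rational(1, 11))) = Mul(Mul(Mul(-2, Add(1, -4)), -8), Rational(-8, 11)) = Mul(Mul(Mul(-2, -3), -8), Rational(-8, 11)) = Mul(Mul(6, -8), Rational(-8, 11)) = Mul(-48, Rational(-8, 11)) = Rational(384, 11)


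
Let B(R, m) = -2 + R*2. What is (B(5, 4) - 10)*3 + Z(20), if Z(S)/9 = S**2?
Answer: 3594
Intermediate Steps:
B(R, m) = -2 + 2*R
Z(S) = 9*S**2
(B(5, 4) - 10)*3 + Z(20) = ((-2 + 2*5) - 10)*3 + 9*20**2 = ((-2 + 10) - 10)*3 + 9*400 = (8 - 10)*3 + 3600 = -2*3 + 3600 = -6 + 3600 = 3594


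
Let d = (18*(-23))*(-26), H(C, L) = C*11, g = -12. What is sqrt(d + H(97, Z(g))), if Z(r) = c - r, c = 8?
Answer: sqrt(11831) ≈ 108.77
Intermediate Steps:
Z(r) = 8 - r
H(C, L) = 11*C
d = 10764 (d = -414*(-26) = 10764)
sqrt(d + H(97, Z(g))) = sqrt(10764 + 11*97) = sqrt(10764 + 1067) = sqrt(11831)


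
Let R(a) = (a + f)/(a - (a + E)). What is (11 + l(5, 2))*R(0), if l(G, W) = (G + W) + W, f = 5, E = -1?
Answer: 100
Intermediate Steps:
l(G, W) = G + 2*W
R(a) = 5 + a (R(a) = (a + 5)/(a - (a - 1)) = (5 + a)/(a - (-1 + a)) = (5 + a)/(a + (1 - a)) = (5 + a)/1 = (5 + a)*1 = 5 + a)
(11 + l(5, 2))*R(0) = (11 + (5 + 2*2))*(5 + 0) = (11 + (5 + 4))*5 = (11 + 9)*5 = 20*5 = 100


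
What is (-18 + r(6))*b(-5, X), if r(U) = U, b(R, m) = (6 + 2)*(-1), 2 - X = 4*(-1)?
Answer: 96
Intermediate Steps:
X = 6 (X = 2 - 4*(-1) = 2 - 1*(-4) = 2 + 4 = 6)
b(R, m) = -8 (b(R, m) = 8*(-1) = -8)
(-18 + r(6))*b(-5, X) = (-18 + 6)*(-8) = -12*(-8) = 96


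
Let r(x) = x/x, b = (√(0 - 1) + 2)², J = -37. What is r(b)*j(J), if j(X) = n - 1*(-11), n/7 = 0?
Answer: 11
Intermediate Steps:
n = 0 (n = 7*0 = 0)
j(X) = 11 (j(X) = 0 - 1*(-11) = 0 + 11 = 11)
b = (2 + I)² (b = (√(-1) + 2)² = (I + 2)² = (2 + I)² ≈ 3.0 + 4.0*I)
r(x) = 1
r(b)*j(J) = 1*11 = 11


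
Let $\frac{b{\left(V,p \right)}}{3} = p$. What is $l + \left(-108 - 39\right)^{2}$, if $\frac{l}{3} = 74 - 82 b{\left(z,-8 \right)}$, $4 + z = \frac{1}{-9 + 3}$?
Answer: $27735$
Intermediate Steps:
$z = - \frac{25}{6}$ ($z = -4 + \frac{1}{-9 + 3} = -4 + \frac{1}{-6} = -4 - \frac{1}{6} = - \frac{25}{6} \approx -4.1667$)
$b{\left(V,p \right)} = 3 p$
$l = 6126$ ($l = 3 \left(74 - 82 \cdot 3 \left(-8\right)\right) = 3 \left(74 - -1968\right) = 3 \left(74 + 1968\right) = 3 \cdot 2042 = 6126$)
$l + \left(-108 - 39\right)^{2} = 6126 + \left(-108 - 39\right)^{2} = 6126 + \left(-147\right)^{2} = 6126 + 21609 = 27735$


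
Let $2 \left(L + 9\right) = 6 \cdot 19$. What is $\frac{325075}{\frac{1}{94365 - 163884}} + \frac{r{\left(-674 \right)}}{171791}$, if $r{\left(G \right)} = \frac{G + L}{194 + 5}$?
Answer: $- \frac{772574859735620951}{34186409} \approx -2.2599 \cdot 10^{10}$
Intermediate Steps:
$L = 48$ ($L = -9 + \frac{6 \cdot 19}{2} = -9 + \frac{1}{2} \cdot 114 = -9 + 57 = 48$)
$r{\left(G \right)} = \frac{48}{199} + \frac{G}{199}$ ($r{\left(G \right)} = \frac{G + 48}{194 + 5} = \frac{48 + G}{199} = \left(48 + G\right) \frac{1}{199} = \frac{48}{199} + \frac{G}{199}$)
$\frac{325075}{\frac{1}{94365 - 163884}} + \frac{r{\left(-674 \right)}}{171791} = \frac{325075}{\frac{1}{94365 - 163884}} + \frac{\frac{48}{199} + \frac{1}{199} \left(-674\right)}{171791} = \frac{325075}{\frac{1}{-69519}} + \left(\frac{48}{199} - \frac{674}{199}\right) \frac{1}{171791} = \frac{325075}{- \frac{1}{69519}} - \frac{626}{34186409} = 325075 \left(-69519\right) - \frac{626}{34186409} = -22598888925 - \frac{626}{34186409} = - \frac{772574859735620951}{34186409}$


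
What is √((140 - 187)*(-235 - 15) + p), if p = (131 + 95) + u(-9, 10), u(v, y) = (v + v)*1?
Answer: √11958 ≈ 109.35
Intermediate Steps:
u(v, y) = 2*v (u(v, y) = (2*v)*1 = 2*v)
p = 208 (p = (131 + 95) + 2*(-9) = 226 - 18 = 208)
√((140 - 187)*(-235 - 15) + p) = √((140 - 187)*(-235 - 15) + 208) = √(-47*(-250) + 208) = √(11750 + 208) = √11958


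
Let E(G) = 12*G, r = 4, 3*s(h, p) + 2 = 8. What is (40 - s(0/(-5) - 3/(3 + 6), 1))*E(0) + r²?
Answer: 16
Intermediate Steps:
s(h, p) = 2 (s(h, p) = -⅔ + (⅓)*8 = -⅔ + 8/3 = 2)
(40 - s(0/(-5) - 3/(3 + 6), 1))*E(0) + r² = (40 - 1*2)*(12*0) + 4² = (40 - 2)*0 + 16 = 38*0 + 16 = 0 + 16 = 16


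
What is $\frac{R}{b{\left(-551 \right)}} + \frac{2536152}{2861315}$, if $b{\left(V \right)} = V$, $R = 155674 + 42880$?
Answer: $- \frac{566728118758}{1576584565} \approx -359.47$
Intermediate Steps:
$R = 198554$
$\frac{R}{b{\left(-551 \right)}} + \frac{2536152}{2861315} = \frac{198554}{-551} + \frac{2536152}{2861315} = 198554 \left(- \frac{1}{551}\right) + 2536152 \cdot \frac{1}{2861315} = - \frac{198554}{551} + \frac{2536152}{2861315} = - \frac{566728118758}{1576584565}$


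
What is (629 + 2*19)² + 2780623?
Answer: 3225512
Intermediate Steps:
(629 + 2*19)² + 2780623 = (629 + 38)² + 2780623 = 667² + 2780623 = 444889 + 2780623 = 3225512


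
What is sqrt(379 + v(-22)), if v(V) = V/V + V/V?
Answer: sqrt(381) ≈ 19.519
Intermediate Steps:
v(V) = 2 (v(V) = 1 + 1 = 2)
sqrt(379 + v(-22)) = sqrt(379 + 2) = sqrt(381)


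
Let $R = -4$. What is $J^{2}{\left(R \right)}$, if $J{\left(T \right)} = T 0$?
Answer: $0$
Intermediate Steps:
$J{\left(T \right)} = 0$
$J^{2}{\left(R \right)} = 0^{2} = 0$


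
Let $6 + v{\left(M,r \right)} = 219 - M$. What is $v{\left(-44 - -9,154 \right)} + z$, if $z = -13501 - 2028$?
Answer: $-15281$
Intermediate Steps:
$z = -15529$ ($z = -13501 - 2028 = -15529$)
$v{\left(M,r \right)} = 213 - M$ ($v{\left(M,r \right)} = -6 - \left(-219 + M\right) = 213 - M$)
$v{\left(-44 - -9,154 \right)} + z = \left(213 - \left(-44 - -9\right)\right) - 15529 = \left(213 - \left(-44 + 9\right)\right) - 15529 = \left(213 - -35\right) - 15529 = \left(213 + 35\right) - 15529 = 248 - 15529 = -15281$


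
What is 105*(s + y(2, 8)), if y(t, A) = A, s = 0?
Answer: 840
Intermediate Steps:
105*(s + y(2, 8)) = 105*(0 + 8) = 105*8 = 840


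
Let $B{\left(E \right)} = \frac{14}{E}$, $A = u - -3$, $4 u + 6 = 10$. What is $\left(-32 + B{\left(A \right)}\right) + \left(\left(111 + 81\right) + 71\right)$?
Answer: $\frac{469}{2} \approx 234.5$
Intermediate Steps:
$u = 1$ ($u = - \frac{3}{2} + \frac{1}{4} \cdot 10 = - \frac{3}{2} + \frac{5}{2} = 1$)
$A = 4$ ($A = 1 - -3 = 1 + 3 = 4$)
$\left(-32 + B{\left(A \right)}\right) + \left(\left(111 + 81\right) + 71\right) = \left(-32 + \frac{14}{4}\right) + \left(\left(111 + 81\right) + 71\right) = \left(-32 + 14 \cdot \frac{1}{4}\right) + \left(192 + 71\right) = \left(-32 + \frac{7}{2}\right) + 263 = - \frac{57}{2} + 263 = \frac{469}{2}$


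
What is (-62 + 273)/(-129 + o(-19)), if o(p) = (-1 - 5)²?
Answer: -211/93 ≈ -2.2688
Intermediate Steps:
o(p) = 36 (o(p) = (-6)² = 36)
(-62 + 273)/(-129 + o(-19)) = (-62 + 273)/(-129 + 36) = 211/(-93) = 211*(-1/93) = -211/93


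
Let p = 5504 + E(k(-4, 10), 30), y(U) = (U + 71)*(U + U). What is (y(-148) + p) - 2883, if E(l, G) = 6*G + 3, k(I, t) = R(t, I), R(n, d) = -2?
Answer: 25596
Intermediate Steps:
k(I, t) = -2
y(U) = 2*U*(71 + U) (y(U) = (71 + U)*(2*U) = 2*U*(71 + U))
E(l, G) = 3 + 6*G
p = 5687 (p = 5504 + (3 + 6*30) = 5504 + (3 + 180) = 5504 + 183 = 5687)
(y(-148) + p) - 2883 = (2*(-148)*(71 - 148) + 5687) - 2883 = (2*(-148)*(-77) + 5687) - 2883 = (22792 + 5687) - 2883 = 28479 - 2883 = 25596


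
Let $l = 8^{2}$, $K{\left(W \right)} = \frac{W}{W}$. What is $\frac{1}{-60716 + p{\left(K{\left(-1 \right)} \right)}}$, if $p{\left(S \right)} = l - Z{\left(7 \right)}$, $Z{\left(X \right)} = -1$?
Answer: $- \frac{1}{60651} \approx -1.6488 \cdot 10^{-5}$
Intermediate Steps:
$K{\left(W \right)} = 1$
$l = 64$
$p{\left(S \right)} = 65$ ($p{\left(S \right)} = 64 - -1 = 64 + 1 = 65$)
$\frac{1}{-60716 + p{\left(K{\left(-1 \right)} \right)}} = \frac{1}{-60716 + 65} = \frac{1}{-60651} = - \frac{1}{60651}$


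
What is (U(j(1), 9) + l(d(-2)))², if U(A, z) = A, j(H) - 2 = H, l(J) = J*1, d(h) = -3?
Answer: 0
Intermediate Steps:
l(J) = J
j(H) = 2 + H
(U(j(1), 9) + l(d(-2)))² = ((2 + 1) - 3)² = (3 - 3)² = 0² = 0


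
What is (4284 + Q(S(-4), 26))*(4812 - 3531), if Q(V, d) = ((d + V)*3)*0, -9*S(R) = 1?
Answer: 5487804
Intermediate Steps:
S(R) = -1/9 (S(R) = -1/9*1 = -1/9)
Q(V, d) = 0 (Q(V, d) = ((V + d)*3)*0 = (3*V + 3*d)*0 = 0)
(4284 + Q(S(-4), 26))*(4812 - 3531) = (4284 + 0)*(4812 - 3531) = 4284*1281 = 5487804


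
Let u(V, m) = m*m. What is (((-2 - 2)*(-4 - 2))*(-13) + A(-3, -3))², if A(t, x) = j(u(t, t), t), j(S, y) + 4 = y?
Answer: 101761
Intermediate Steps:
u(V, m) = m²
j(S, y) = -4 + y
A(t, x) = -4 + t
(((-2 - 2)*(-4 - 2))*(-13) + A(-3, -3))² = (((-2 - 2)*(-4 - 2))*(-13) + (-4 - 3))² = (-4*(-6)*(-13) - 7)² = (24*(-13) - 7)² = (-312 - 7)² = (-319)² = 101761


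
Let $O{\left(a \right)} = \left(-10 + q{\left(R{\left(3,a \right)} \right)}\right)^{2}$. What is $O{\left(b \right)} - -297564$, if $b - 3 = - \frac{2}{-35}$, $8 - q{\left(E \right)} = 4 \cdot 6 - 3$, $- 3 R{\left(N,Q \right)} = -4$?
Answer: $298093$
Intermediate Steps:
$R{\left(N,Q \right)} = \frac{4}{3}$ ($R{\left(N,Q \right)} = \left(- \frac{1}{3}\right) \left(-4\right) = \frac{4}{3}$)
$q{\left(E \right)} = -13$ ($q{\left(E \right)} = 8 - \left(4 \cdot 6 - 3\right) = 8 - \left(24 - 3\right) = 8 - 21 = -13$)
$b = \frac{107}{35}$ ($b = 3 - \frac{2}{-35} = 3 - - \frac{2}{35} = 3 + \frac{2}{35} = \frac{107}{35} \approx 3.0571$)
$O{\left(a \right)} = 529$ ($O{\left(a \right)} = \left(-10 - 13\right)^{2} = \left(-23\right)^{2} = 529$)
$O{\left(b \right)} - -297564 = 529 - -297564 = 529 + 297564 = 298093$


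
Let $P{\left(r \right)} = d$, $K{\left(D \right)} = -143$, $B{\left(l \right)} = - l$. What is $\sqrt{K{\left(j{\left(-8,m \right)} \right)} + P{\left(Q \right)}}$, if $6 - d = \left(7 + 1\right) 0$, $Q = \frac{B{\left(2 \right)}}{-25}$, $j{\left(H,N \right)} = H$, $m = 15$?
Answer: $i \sqrt{137} \approx 11.705 i$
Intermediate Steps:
$Q = \frac{2}{25}$ ($Q = \frac{\left(-1\right) 2}{-25} = \left(-2\right) \left(- \frac{1}{25}\right) = \frac{2}{25} \approx 0.08$)
$d = 6$ ($d = 6 - \left(7 + 1\right) 0 = 6 - 8 \cdot 0 = 6 - 0 = 6 + 0 = 6$)
$P{\left(r \right)} = 6$
$\sqrt{K{\left(j{\left(-8,m \right)} \right)} + P{\left(Q \right)}} = \sqrt{-143 + 6} = \sqrt{-137} = i \sqrt{137}$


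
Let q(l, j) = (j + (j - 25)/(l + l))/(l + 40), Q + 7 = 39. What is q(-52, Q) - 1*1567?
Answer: -652979/416 ≈ -1569.7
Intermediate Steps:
Q = 32 (Q = -7 + 39 = 32)
q(l, j) = (j + (-25 + j)/(2*l))/(40 + l) (q(l, j) = (j + (-25 + j)/((2*l)))/(40 + l) = (j + (-25 + j)*(1/(2*l)))/(40 + l) = (j + (-25 + j)/(2*l))/(40 + l))
q(-52, Q) - 1*1567 = (½)*(-25 + 32 + 2*32*(-52))/(-52*(40 - 52)) - 1*1567 = (½)*(-1/52)*(-25 + 32 - 3328)/(-12) - 1567 = (½)*(-1/52)*(-1/12)*(-3321) - 1567 = -1107/416 - 1567 = -652979/416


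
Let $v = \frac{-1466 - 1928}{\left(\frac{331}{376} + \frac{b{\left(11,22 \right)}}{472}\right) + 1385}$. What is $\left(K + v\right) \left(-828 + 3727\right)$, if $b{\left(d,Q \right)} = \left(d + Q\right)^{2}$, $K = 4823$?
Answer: $\frac{26897584204075}{1924722} \approx 1.3975 \cdot 10^{7}$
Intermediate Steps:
$b{\left(d,Q \right)} = \left(Q + d\right)^{2}$
$v = - \frac{4705781}{1924722}$ ($v = \frac{-1466 - 1928}{\left(\frac{331}{376} + \frac{\left(22 + 11\right)^{2}}{472}\right) + 1385} = - \frac{3394}{\left(331 \cdot \frac{1}{376} + 33^{2} \cdot \frac{1}{472}\right) + 1385} = - \frac{3394}{\left(\frac{331}{376} + 1089 \cdot \frac{1}{472}\right) + 1385} = - \frac{3394}{\left(\frac{331}{376} + \frac{1089}{472}\right) + 1385} = - \frac{3394}{\frac{8839}{2773} + 1385} = - \frac{3394}{\frac{3849444}{2773}} = \left(-3394\right) \frac{2773}{3849444} = - \frac{4705781}{1924722} \approx -2.4449$)
$\left(K + v\right) \left(-828 + 3727\right) = \left(4823 - \frac{4705781}{1924722}\right) \left(-828 + 3727\right) = \frac{9278228425}{1924722} \cdot 2899 = \frac{26897584204075}{1924722}$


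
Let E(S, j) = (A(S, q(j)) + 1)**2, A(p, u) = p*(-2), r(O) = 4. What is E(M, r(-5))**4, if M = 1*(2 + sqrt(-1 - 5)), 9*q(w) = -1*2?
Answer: -369279 + 460080*I*sqrt(6) ≈ -3.6928e+5 + 1.127e+6*I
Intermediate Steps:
q(w) = -2/9 (q(w) = (-1*2)/9 = (1/9)*(-2) = -2/9)
A(p, u) = -2*p
M = 2 + I*sqrt(6) (M = 1*(2 + sqrt(-6)) = 1*(2 + I*sqrt(6)) = 2 + I*sqrt(6) ≈ 2.0 + 2.4495*I)
E(S, j) = (1 - 2*S)**2 (E(S, j) = (-2*S + 1)**2 = (1 - 2*S)**2)
E(M, r(-5))**4 = ((-1 + 2*(2 + I*sqrt(6)))**2)**4 = ((-1 + (4 + 2*I*sqrt(6)))**2)**4 = ((3 + 2*I*sqrt(6))**2)**4 = (3 + 2*I*sqrt(6))**8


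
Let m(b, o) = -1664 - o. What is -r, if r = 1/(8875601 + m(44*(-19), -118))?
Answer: -1/8874055 ≈ -1.1269e-7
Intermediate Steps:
r = 1/8874055 (r = 1/(8875601 + (-1664 - 1*(-118))) = 1/(8875601 + (-1664 + 118)) = 1/(8875601 - 1546) = 1/8874055 ≈ 1.1269e-7)
-r = -1*1/8874055 = -1/8874055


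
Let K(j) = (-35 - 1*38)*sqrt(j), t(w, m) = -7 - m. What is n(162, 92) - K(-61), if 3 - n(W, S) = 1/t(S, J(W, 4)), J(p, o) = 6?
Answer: 40/13 + 73*I*sqrt(61) ≈ 3.0769 + 570.15*I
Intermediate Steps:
K(j) = -73*sqrt(j) (K(j) = (-35 - 38)*sqrt(j) = -73*sqrt(j))
n(W, S) = 40/13 (n(W, S) = 3 - 1/(-7 - 1*6) = 3 - 1/(-7 - 6) = 3 - 1/(-13) = 3 - 1*(-1/13) = 3 + 1/13 = 40/13)
n(162, 92) - K(-61) = 40/13 - (-73)*sqrt(-61) = 40/13 - (-73)*I*sqrt(61) = 40/13 + 73*I*sqrt(61)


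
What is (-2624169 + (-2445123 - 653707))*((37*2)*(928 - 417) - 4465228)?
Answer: 25338085894586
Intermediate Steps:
(-2624169 + (-2445123 - 653707))*((37*2)*(928 - 417) - 4465228) = (-2624169 - 3098830)*(74*511 - 4465228) = -5722999*(37814 - 4465228) = -5722999*(-4427414) = 25338085894586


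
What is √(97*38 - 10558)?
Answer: 2*I*√1718 ≈ 82.898*I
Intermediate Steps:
√(97*38 - 10558) = √(3686 - 10558) = √(-6872) = 2*I*√1718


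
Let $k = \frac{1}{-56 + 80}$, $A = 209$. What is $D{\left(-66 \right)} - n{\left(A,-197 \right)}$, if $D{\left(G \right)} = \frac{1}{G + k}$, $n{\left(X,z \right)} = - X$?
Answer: $\frac{330823}{1583} \approx 208.98$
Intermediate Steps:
$k = \frac{1}{24} \approx 0.041667$
$D{\left(G \right)} = \frac{1}{\frac{1}{24} + G}$ ($D{\left(G \right)} = \frac{1}{G + \frac{1}{24}} = \frac{1}{\frac{1}{24} + G}$)
$D{\left(-66 \right)} - n{\left(A,-197 \right)} = \frac{24}{1 + 24 \left(-66\right)} - \left(-1\right) 209 = \frac{24}{1 - 1584} - -209 = \frac{24}{-1583} + 209 = 24 \left(- \frac{1}{1583}\right) + 209 = - \frac{24}{1583} + 209 = \frac{330823}{1583}$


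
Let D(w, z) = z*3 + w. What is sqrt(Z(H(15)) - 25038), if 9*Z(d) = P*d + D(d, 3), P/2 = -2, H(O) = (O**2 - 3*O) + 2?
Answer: I*sqrt(225879)/3 ≈ 158.42*I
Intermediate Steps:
H(O) = 2 + O**2 - 3*O
D(w, z) = w + 3*z (D(w, z) = 3*z + w = w + 3*z)
P = -4 (P = 2*(-2) = -4)
Z(d) = 1 - d/3 (Z(d) = (-4*d + (d + 3*3))/9 = (-4*d + (d + 9))/9 = (-4*d + (9 + d))/9 = (9 - 3*d)/9 = 1 - d/3)
sqrt(Z(H(15)) - 25038) = sqrt((1 - (2 + 15**2 - 3*15)/3) - 25038) = sqrt((1 - (2 + 225 - 45)/3) - 25038) = sqrt((1 - 1/3*182) - 25038) = sqrt((1 - 182/3) - 25038) = sqrt(-179/3 - 25038) = sqrt(-75293/3) = I*sqrt(225879)/3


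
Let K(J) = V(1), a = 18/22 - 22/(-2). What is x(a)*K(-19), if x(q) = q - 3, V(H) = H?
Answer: 97/11 ≈ 8.8182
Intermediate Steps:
a = 130/11 (a = 18*(1/22) - 22*(-½) = 9/11 + 11 = 130/11 ≈ 11.818)
K(J) = 1
x(q) = -3 + q
x(a)*K(-19) = (-3 + 130/11)*1 = (97/11)*1 = 97/11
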